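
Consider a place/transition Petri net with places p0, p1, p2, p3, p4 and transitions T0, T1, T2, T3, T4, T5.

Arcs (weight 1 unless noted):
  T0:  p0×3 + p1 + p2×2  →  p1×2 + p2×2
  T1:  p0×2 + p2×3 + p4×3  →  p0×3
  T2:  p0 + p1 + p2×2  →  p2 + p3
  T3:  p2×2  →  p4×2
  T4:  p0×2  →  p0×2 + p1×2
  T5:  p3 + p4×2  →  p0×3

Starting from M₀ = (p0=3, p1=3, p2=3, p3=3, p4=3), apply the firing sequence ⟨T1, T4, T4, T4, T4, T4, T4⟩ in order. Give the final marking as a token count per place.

(p0=4, p1=15, p2=0, p3=3, p4=0)

step 1: fire T1:  (p0=3, p1=3, p2=3, p3=3, p4=3) → (p0=4, p1=3, p2=0, p3=3, p4=0)
step 2: fire T4:  (p0=4, p1=3, p2=0, p3=3, p4=0) → (p0=4, p1=5, p2=0, p3=3, p4=0)
step 3: fire T4:  (p0=4, p1=5, p2=0, p3=3, p4=0) → (p0=4, p1=7, p2=0, p3=3, p4=0)
step 4: fire T4:  (p0=4, p1=7, p2=0, p3=3, p4=0) → (p0=4, p1=9, p2=0, p3=3, p4=0)
step 5: fire T4:  (p0=4, p1=9, p2=0, p3=3, p4=0) → (p0=4, p1=11, p2=0, p3=3, p4=0)
step 6: fire T4:  (p0=4, p1=11, p2=0, p3=3, p4=0) → (p0=4, p1=13, p2=0, p3=3, p4=0)
step 7: fire T4:  (p0=4, p1=13, p2=0, p3=3, p4=0) → (p0=4, p1=15, p2=0, p3=3, p4=0)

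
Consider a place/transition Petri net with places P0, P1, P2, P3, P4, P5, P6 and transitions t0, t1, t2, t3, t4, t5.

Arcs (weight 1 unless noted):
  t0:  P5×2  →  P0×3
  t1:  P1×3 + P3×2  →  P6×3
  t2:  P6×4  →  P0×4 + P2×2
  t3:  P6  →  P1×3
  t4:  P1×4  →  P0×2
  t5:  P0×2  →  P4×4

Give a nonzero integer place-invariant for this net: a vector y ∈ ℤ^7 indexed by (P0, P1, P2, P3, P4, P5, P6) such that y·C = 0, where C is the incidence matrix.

Incidence matrix C (rows=places, cols=transitions):
       t0   t1   t2   t3   t4   t5
   P0   3    0    4    0    2   -2
   P1   0   -3    0    3   -4    0
   P2   0    0    2    0    0    0
   P3   0   -2    0    0    0    0
   P4   0    0    0    0    0    4
   P5  -2    0    0    0    0    0
   P6   0    3   -4   -1    0    0

Candidate y = [2, 1, 2, 3, 1, 3, 3]; check y·C column-wise:
  col t0: 2·3 + 1·0 + 2·0 + 3·0 + 1·0 + 3·-2 + 3·0 = 0
  col t1: 2·0 + 1·-3 + 2·0 + 3·-2 + 1·0 + 3·0 + 3·3 = 0
  col t2: 2·4 + 1·0 + 2·2 + 3·0 + 1·0 + 3·0 + 3·-4 = 0
  col t3: 2·0 + 1·3 + 2·0 + 3·0 + 1·0 + 3·0 + 3·-1 = 0
  col t4: 2·2 + 1·-4 + 2·0 + 3·0 + 1·0 + 3·0 + 3·0 = 0
  col t5: 2·-2 + 1·0 + 2·0 + 3·0 + 1·4 + 3·0 + 3·0 = 0

y = (P0:2, P1:1, P2:2, P3:3, P4:1, P5:3, P6:3)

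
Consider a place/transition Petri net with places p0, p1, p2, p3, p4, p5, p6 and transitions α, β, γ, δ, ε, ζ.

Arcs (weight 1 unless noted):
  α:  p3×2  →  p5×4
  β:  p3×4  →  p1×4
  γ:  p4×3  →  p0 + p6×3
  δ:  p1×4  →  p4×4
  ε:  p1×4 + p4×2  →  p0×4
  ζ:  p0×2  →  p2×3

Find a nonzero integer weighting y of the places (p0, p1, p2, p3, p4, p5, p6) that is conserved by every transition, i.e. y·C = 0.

Incidence matrix C (rows=places, cols=transitions):
        α    β    γ    δ    ε    ζ
   p0   0    0    1    0    4   -2
   p1   0    4    0   -4   -4    0
   p2   0    0    0    0    0    3
   p3  -2   -4    0    0    0    0
   p4   0    0   -3    4   -2    0
   p5   4    0    0    0    0    0
   p6   0    0    3    0    0    0

Candidate y = [3, 2, 2, 2, 2, 1, 1]; check y·C column-wise:
  col α: 3·0 + 2·0 + 2·0 + 2·-2 + 2·0 + 1·4 + 1·0 = 0
  col β: 3·0 + 2·4 + 2·0 + 2·-4 + 2·0 + 1·0 + 1·0 = 0
  col γ: 3·1 + 2·0 + 2·0 + 2·0 + 2·-3 + 1·0 + 1·3 = 0
  col δ: 3·0 + 2·-4 + 2·0 + 2·0 + 2·4 + 1·0 + 1·0 = 0
  col ε: 3·4 + 2·-4 + 2·0 + 2·0 + 2·-2 + 1·0 + 1·0 = 0
  col ζ: 3·-2 + 2·0 + 2·3 + 2·0 + 2·0 + 1·0 + 1·0 = 0

y = (p0:3, p1:2, p2:2, p3:2, p4:2, p5:1, p6:1)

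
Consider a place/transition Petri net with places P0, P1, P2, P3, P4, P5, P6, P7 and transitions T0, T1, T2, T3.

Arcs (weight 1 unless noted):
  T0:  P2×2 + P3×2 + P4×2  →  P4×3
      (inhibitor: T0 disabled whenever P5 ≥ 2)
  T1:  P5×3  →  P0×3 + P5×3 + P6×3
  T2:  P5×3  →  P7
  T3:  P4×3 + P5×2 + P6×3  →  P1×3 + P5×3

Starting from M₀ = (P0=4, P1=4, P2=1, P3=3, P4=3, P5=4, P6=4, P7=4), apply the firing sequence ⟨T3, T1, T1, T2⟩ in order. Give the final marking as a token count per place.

(P0=10, P1=7, P2=1, P3=3, P4=0, P5=2, P6=7, P7=5)

step 1: fire T3:  (P0=4, P1=4, P2=1, P3=3, P4=3, P5=4, P6=4, P7=4) → (P0=4, P1=7, P2=1, P3=3, P4=0, P5=5, P6=1, P7=4)
step 2: fire T1:  (P0=4, P1=7, P2=1, P3=3, P4=0, P5=5, P6=1, P7=4) → (P0=7, P1=7, P2=1, P3=3, P4=0, P5=5, P6=4, P7=4)
step 3: fire T1:  (P0=7, P1=7, P2=1, P3=3, P4=0, P5=5, P6=4, P7=4) → (P0=10, P1=7, P2=1, P3=3, P4=0, P5=5, P6=7, P7=4)
step 4: fire T2:  (P0=10, P1=7, P2=1, P3=3, P4=0, P5=5, P6=7, P7=4) → (P0=10, P1=7, P2=1, P3=3, P4=0, P5=2, P6=7, P7=5)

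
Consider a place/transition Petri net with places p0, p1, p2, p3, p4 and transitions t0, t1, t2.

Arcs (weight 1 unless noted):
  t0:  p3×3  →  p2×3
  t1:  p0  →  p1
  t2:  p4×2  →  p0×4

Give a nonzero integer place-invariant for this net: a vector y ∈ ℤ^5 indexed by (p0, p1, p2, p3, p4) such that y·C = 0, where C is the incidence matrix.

y = (p0:0, p1:0, p2:1, p3:1, p4:0)

Incidence matrix C (rows=places, cols=transitions):
       t0   t1   t2
   p0   0   -1    4
   p1   0    1    0
   p2   3    0    0
   p3  -3    0    0
   p4   0    0   -2

Candidate y = [0, 0, 1, 1, 0]; check y·C column-wise:
  col t0: 1·3 + 1·-3 = 0
  col t1: 0·-1 + 0·1 + 1·0 + 1·0 = 0
  col t2: 0·4 + 1·0 + 1·0 + 0·-2 = 0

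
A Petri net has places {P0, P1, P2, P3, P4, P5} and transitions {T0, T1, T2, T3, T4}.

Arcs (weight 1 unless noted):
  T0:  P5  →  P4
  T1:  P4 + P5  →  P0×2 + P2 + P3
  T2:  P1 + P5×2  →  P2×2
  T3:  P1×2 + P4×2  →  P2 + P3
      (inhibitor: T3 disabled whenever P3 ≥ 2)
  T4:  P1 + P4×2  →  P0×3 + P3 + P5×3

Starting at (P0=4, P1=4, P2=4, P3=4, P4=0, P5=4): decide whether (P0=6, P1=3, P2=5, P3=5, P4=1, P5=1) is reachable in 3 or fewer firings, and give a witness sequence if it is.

NO — not reachable within 3 firings

depth 0: 1 marking
depth 1: 3 markings reached so far
depth 2: 7 markings reached so far
depth 3: 12 markings reached so far
target is not among the 12 markings reachable within 3 steps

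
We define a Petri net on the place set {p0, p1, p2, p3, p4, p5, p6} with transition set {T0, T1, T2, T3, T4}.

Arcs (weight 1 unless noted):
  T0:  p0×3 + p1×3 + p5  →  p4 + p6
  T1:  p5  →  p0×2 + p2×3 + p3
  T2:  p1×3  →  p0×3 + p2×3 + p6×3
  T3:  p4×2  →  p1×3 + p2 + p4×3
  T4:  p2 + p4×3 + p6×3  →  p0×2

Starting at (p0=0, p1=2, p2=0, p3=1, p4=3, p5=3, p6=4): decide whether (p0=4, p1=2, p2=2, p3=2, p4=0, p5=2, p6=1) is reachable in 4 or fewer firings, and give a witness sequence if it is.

step 1: fire T1:  (p0=0, p1=2, p2=0, p3=1, p4=3, p5=3, p6=4) → (p0=2, p1=2, p2=3, p3=2, p4=3, p5=2, p6=4)
step 2: fire T4:  (p0=2, p1=2, p2=3, p3=2, p4=3, p5=2, p6=4) → (p0=4, p1=2, p2=2, p3=2, p4=0, p5=2, p6=1)

YES — reachable via ⟨T1, T4⟩ (2 firings)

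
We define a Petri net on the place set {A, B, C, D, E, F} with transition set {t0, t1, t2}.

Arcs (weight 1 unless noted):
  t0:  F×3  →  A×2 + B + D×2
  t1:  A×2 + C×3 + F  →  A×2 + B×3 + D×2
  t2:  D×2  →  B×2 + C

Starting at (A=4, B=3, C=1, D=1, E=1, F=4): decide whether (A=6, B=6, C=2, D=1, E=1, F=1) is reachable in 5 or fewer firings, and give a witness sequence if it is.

YES — reachable via ⟨t0, t2⟩ (2 firings)

step 1: fire t0:  (A=4, B=3, C=1, D=1, E=1, F=4) → (A=6, B=4, C=1, D=3, E=1, F=1)
step 2: fire t2:  (A=6, B=4, C=1, D=3, E=1, F=1) → (A=6, B=6, C=2, D=1, E=1, F=1)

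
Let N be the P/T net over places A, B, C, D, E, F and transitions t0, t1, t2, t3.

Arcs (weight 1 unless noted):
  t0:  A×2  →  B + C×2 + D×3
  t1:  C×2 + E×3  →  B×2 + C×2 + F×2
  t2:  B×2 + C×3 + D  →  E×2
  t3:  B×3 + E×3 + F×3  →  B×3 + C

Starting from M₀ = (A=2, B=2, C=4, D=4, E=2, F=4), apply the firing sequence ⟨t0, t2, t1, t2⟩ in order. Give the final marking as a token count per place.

step 1: fire t0:  (A=2, B=2, C=4, D=4, E=2, F=4) → (A=0, B=3, C=6, D=7, E=2, F=4)
step 2: fire t2:  (A=0, B=3, C=6, D=7, E=2, F=4) → (A=0, B=1, C=3, D=6, E=4, F=4)
step 3: fire t1:  (A=0, B=1, C=3, D=6, E=4, F=4) → (A=0, B=3, C=3, D=6, E=1, F=6)
step 4: fire t2:  (A=0, B=3, C=3, D=6, E=1, F=6) → (A=0, B=1, C=0, D=5, E=3, F=6)

(A=0, B=1, C=0, D=5, E=3, F=6)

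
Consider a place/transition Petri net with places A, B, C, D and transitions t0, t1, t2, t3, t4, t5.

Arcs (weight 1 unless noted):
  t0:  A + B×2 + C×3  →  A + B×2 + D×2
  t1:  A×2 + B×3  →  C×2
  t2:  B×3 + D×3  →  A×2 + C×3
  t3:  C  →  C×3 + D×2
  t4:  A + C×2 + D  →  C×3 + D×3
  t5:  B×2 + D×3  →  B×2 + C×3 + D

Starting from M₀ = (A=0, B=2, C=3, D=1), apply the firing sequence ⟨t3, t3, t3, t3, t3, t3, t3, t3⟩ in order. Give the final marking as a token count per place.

step 1: fire t3:  (A=0, B=2, C=3, D=1) → (A=0, B=2, C=5, D=3)
step 2: fire t3:  (A=0, B=2, C=5, D=3) → (A=0, B=2, C=7, D=5)
step 3: fire t3:  (A=0, B=2, C=7, D=5) → (A=0, B=2, C=9, D=7)
step 4: fire t3:  (A=0, B=2, C=9, D=7) → (A=0, B=2, C=11, D=9)
step 5: fire t3:  (A=0, B=2, C=11, D=9) → (A=0, B=2, C=13, D=11)
step 6: fire t3:  (A=0, B=2, C=13, D=11) → (A=0, B=2, C=15, D=13)
step 7: fire t3:  (A=0, B=2, C=15, D=13) → (A=0, B=2, C=17, D=15)
step 8: fire t3:  (A=0, B=2, C=17, D=15) → (A=0, B=2, C=19, D=17)

(A=0, B=2, C=19, D=17)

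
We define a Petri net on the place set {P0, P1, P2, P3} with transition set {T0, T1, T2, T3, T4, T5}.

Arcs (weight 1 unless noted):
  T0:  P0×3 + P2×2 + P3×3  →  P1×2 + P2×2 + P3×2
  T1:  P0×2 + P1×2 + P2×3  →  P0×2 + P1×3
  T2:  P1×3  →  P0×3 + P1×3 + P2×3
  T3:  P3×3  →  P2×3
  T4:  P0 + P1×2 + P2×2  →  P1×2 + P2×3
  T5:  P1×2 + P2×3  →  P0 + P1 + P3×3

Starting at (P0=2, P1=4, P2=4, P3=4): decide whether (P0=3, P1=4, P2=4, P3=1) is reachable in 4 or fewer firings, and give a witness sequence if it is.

YES — reachable via ⟨T1, T3, T5, T3⟩ (4 firings)

step 1: fire T1:  (P0=2, P1=4, P2=4, P3=4) → (P0=2, P1=5, P2=1, P3=4)
step 2: fire T3:  (P0=2, P1=5, P2=1, P3=4) → (P0=2, P1=5, P2=4, P3=1)
step 3: fire T5:  (P0=2, P1=5, P2=4, P3=1) → (P0=3, P1=4, P2=1, P3=4)
step 4: fire T3:  (P0=3, P1=4, P2=1, P3=4) → (P0=3, P1=4, P2=4, P3=1)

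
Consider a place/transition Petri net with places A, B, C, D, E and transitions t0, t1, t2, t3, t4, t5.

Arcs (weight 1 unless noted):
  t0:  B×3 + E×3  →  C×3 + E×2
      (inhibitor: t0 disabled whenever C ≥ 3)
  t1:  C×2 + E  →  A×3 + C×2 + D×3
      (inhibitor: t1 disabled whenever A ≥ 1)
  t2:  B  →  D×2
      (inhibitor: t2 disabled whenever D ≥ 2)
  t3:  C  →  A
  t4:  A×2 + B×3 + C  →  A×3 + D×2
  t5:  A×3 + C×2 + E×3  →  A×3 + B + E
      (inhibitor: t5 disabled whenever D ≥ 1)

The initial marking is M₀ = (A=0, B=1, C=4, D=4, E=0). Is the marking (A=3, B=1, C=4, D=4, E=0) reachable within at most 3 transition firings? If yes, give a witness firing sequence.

NO — not reachable within 3 firings

depth 0: 1 marking
depth 1: 2 markings reached so far
depth 2: 3 markings reached so far
depth 3: 4 markings reached so far
target is not among the 4 markings reachable within 3 steps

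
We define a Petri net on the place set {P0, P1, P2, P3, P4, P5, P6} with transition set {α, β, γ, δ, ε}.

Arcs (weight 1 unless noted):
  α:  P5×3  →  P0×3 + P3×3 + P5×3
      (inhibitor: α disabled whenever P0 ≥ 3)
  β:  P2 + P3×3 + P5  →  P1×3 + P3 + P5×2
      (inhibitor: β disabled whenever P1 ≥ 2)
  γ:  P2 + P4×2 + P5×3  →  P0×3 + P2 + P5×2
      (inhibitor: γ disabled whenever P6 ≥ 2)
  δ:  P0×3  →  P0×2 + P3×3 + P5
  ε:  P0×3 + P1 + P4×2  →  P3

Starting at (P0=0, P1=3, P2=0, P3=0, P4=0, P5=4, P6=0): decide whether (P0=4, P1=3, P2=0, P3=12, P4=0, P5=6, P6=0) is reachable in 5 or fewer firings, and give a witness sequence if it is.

step 1: fire α:  (P0=0, P1=3, P2=0, P3=0, P4=0, P5=4, P6=0) → (P0=3, P1=3, P2=0, P3=3, P4=0, P5=4, P6=0)
step 2: fire δ:  (P0=3, P1=3, P2=0, P3=3, P4=0, P5=4, P6=0) → (P0=2, P1=3, P2=0, P3=6, P4=0, P5=5, P6=0)
step 3: fire α:  (P0=2, P1=3, P2=0, P3=6, P4=0, P5=5, P6=0) → (P0=5, P1=3, P2=0, P3=9, P4=0, P5=5, P6=0)
step 4: fire δ:  (P0=5, P1=3, P2=0, P3=9, P4=0, P5=5, P6=0) → (P0=4, P1=3, P2=0, P3=12, P4=0, P5=6, P6=0)

YES — reachable via ⟨α, δ, α, δ⟩ (4 firings)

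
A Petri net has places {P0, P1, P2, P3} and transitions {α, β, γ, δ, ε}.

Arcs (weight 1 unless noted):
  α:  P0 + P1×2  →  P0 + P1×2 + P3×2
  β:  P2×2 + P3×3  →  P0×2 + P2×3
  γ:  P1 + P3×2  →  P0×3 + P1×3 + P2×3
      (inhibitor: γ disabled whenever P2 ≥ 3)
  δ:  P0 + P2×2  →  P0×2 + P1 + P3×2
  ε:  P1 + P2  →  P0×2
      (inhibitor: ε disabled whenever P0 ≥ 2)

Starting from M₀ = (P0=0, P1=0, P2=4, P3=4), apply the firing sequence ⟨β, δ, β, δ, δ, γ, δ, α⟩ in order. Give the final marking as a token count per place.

(P0=11, P1=6, P2=1, P3=6)

step 1: fire β:  (P0=0, P1=0, P2=4, P3=4) → (P0=2, P1=0, P2=5, P3=1)
step 2: fire δ:  (P0=2, P1=0, P2=5, P3=1) → (P0=3, P1=1, P2=3, P3=3)
step 3: fire β:  (P0=3, P1=1, P2=3, P3=3) → (P0=5, P1=1, P2=4, P3=0)
step 4: fire δ:  (P0=5, P1=1, P2=4, P3=0) → (P0=6, P1=2, P2=2, P3=2)
step 5: fire δ:  (P0=6, P1=2, P2=2, P3=2) → (P0=7, P1=3, P2=0, P3=4)
step 6: fire γ:  (P0=7, P1=3, P2=0, P3=4) → (P0=10, P1=5, P2=3, P3=2)
step 7: fire δ:  (P0=10, P1=5, P2=3, P3=2) → (P0=11, P1=6, P2=1, P3=4)
step 8: fire α:  (P0=11, P1=6, P2=1, P3=4) → (P0=11, P1=6, P2=1, P3=6)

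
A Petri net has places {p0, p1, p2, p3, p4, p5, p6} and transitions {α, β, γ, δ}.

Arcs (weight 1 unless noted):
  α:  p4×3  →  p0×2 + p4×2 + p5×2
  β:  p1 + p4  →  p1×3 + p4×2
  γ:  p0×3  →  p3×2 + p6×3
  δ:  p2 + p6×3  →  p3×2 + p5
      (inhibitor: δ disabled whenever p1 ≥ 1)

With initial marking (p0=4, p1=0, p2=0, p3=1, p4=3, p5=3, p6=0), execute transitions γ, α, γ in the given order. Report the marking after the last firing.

(p0=0, p1=0, p2=0, p3=5, p4=2, p5=5, p6=6)

step 1: fire γ:  (p0=4, p1=0, p2=0, p3=1, p4=3, p5=3, p6=0) → (p0=1, p1=0, p2=0, p3=3, p4=3, p5=3, p6=3)
step 2: fire α:  (p0=1, p1=0, p2=0, p3=3, p4=3, p5=3, p6=3) → (p0=3, p1=0, p2=0, p3=3, p4=2, p5=5, p6=3)
step 3: fire γ:  (p0=3, p1=0, p2=0, p3=3, p4=2, p5=5, p6=3) → (p0=0, p1=0, p2=0, p3=5, p4=2, p5=5, p6=6)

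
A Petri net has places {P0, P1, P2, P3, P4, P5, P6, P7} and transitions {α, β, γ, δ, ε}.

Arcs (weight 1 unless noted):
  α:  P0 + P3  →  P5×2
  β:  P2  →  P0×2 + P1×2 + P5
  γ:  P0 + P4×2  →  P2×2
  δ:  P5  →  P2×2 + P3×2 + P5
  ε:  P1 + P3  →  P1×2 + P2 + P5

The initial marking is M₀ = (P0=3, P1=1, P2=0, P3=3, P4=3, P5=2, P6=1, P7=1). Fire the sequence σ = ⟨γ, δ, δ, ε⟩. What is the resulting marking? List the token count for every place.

(P0=2, P1=2, P2=7, P3=6, P4=1, P5=3, P6=1, P7=1)

step 1: fire γ:  (P0=3, P1=1, P2=0, P3=3, P4=3, P5=2, P6=1, P7=1) → (P0=2, P1=1, P2=2, P3=3, P4=1, P5=2, P6=1, P7=1)
step 2: fire δ:  (P0=2, P1=1, P2=2, P3=3, P4=1, P5=2, P6=1, P7=1) → (P0=2, P1=1, P2=4, P3=5, P4=1, P5=2, P6=1, P7=1)
step 3: fire δ:  (P0=2, P1=1, P2=4, P3=5, P4=1, P5=2, P6=1, P7=1) → (P0=2, P1=1, P2=6, P3=7, P4=1, P5=2, P6=1, P7=1)
step 4: fire ε:  (P0=2, P1=1, P2=6, P3=7, P4=1, P5=2, P6=1, P7=1) → (P0=2, P1=2, P2=7, P3=6, P4=1, P5=3, P6=1, P7=1)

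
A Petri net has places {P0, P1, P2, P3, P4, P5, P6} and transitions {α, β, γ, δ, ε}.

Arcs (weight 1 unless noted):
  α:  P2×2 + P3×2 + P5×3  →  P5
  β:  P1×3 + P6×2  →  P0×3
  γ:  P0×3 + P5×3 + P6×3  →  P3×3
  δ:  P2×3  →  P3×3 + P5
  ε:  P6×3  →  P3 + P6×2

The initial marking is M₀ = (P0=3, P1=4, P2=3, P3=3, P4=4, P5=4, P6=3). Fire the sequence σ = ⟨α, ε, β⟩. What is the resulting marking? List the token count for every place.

step 1: fire α:  (P0=3, P1=4, P2=3, P3=3, P4=4, P5=4, P6=3) → (P0=3, P1=4, P2=1, P3=1, P4=4, P5=2, P6=3)
step 2: fire ε:  (P0=3, P1=4, P2=1, P3=1, P4=4, P5=2, P6=3) → (P0=3, P1=4, P2=1, P3=2, P4=4, P5=2, P6=2)
step 3: fire β:  (P0=3, P1=4, P2=1, P3=2, P4=4, P5=2, P6=2) → (P0=6, P1=1, P2=1, P3=2, P4=4, P5=2, P6=0)

(P0=6, P1=1, P2=1, P3=2, P4=4, P5=2, P6=0)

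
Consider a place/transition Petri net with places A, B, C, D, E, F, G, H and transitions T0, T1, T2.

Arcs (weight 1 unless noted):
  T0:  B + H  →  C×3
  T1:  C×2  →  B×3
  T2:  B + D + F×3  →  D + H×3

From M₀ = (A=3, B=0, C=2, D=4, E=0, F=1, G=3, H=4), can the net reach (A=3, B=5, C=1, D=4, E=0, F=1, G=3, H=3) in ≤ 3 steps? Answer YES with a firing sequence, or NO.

YES — reachable via ⟨T1, T0, T1⟩ (3 firings)

step 1: fire T1:  (A=3, B=0, C=2, D=4, E=0, F=1, G=3, H=4) → (A=3, B=3, C=0, D=4, E=0, F=1, G=3, H=4)
step 2: fire T0:  (A=3, B=3, C=0, D=4, E=0, F=1, G=3, H=4) → (A=3, B=2, C=3, D=4, E=0, F=1, G=3, H=3)
step 3: fire T1:  (A=3, B=2, C=3, D=4, E=0, F=1, G=3, H=3) → (A=3, B=5, C=1, D=4, E=0, F=1, G=3, H=3)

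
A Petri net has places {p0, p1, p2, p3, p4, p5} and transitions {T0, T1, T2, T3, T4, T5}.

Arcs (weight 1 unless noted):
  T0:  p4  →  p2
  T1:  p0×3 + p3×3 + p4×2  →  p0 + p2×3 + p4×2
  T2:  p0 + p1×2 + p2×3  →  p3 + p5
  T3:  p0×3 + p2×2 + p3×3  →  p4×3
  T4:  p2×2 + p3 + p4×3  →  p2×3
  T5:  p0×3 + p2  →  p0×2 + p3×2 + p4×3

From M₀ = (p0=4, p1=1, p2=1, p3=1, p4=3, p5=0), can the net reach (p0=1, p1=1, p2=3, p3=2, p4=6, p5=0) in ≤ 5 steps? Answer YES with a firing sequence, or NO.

depth 0: 1 marking
depth 1: 3 markings reached so far
depth 2: 6 markings reached so far
depth 3: 10 markings reached so far
depth 4: 15 markings reached so far
depth 5: 21 markings reached so far
target is not among the 21 markings reachable within 5 steps

NO — not reachable within 5 firings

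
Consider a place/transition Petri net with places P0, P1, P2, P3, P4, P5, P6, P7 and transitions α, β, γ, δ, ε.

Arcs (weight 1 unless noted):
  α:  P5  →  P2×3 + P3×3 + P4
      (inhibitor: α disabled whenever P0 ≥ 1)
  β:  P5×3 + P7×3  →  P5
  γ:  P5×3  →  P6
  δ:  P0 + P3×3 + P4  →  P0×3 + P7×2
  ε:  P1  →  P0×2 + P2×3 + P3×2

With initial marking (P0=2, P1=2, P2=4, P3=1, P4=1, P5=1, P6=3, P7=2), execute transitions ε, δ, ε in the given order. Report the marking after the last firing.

step 1: fire ε:  (P0=2, P1=2, P2=4, P3=1, P4=1, P5=1, P6=3, P7=2) → (P0=4, P1=1, P2=7, P3=3, P4=1, P5=1, P6=3, P7=2)
step 2: fire δ:  (P0=4, P1=1, P2=7, P3=3, P4=1, P5=1, P6=3, P7=2) → (P0=6, P1=1, P2=7, P3=0, P4=0, P5=1, P6=3, P7=4)
step 3: fire ε:  (P0=6, P1=1, P2=7, P3=0, P4=0, P5=1, P6=3, P7=4) → (P0=8, P1=0, P2=10, P3=2, P4=0, P5=1, P6=3, P7=4)

(P0=8, P1=0, P2=10, P3=2, P4=0, P5=1, P6=3, P7=4)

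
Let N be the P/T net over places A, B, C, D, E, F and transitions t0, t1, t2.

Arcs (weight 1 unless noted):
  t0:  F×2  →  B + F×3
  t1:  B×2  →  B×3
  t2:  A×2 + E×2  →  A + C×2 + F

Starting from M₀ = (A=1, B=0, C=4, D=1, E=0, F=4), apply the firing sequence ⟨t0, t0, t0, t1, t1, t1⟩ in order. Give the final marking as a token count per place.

(A=1, B=6, C=4, D=1, E=0, F=7)

step 1: fire t0:  (A=1, B=0, C=4, D=1, E=0, F=4) → (A=1, B=1, C=4, D=1, E=0, F=5)
step 2: fire t0:  (A=1, B=1, C=4, D=1, E=0, F=5) → (A=1, B=2, C=4, D=1, E=0, F=6)
step 3: fire t0:  (A=1, B=2, C=4, D=1, E=0, F=6) → (A=1, B=3, C=4, D=1, E=0, F=7)
step 4: fire t1:  (A=1, B=3, C=4, D=1, E=0, F=7) → (A=1, B=4, C=4, D=1, E=0, F=7)
step 5: fire t1:  (A=1, B=4, C=4, D=1, E=0, F=7) → (A=1, B=5, C=4, D=1, E=0, F=7)
step 6: fire t1:  (A=1, B=5, C=4, D=1, E=0, F=7) → (A=1, B=6, C=4, D=1, E=0, F=7)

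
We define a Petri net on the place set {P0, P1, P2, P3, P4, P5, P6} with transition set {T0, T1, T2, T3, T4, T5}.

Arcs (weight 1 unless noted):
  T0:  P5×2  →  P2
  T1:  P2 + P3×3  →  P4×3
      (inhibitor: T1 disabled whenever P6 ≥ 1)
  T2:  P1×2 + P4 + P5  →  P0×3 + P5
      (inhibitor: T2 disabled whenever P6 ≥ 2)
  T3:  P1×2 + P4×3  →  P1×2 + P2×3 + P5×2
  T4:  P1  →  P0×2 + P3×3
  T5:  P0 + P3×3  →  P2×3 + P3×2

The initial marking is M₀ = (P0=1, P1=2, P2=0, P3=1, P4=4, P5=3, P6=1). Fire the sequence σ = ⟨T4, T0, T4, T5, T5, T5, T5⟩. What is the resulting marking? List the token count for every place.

step 1: fire T4:  (P0=1, P1=2, P2=0, P3=1, P4=4, P5=3, P6=1) → (P0=3, P1=1, P2=0, P3=4, P4=4, P5=3, P6=1)
step 2: fire T0:  (P0=3, P1=1, P2=0, P3=4, P4=4, P5=3, P6=1) → (P0=3, P1=1, P2=1, P3=4, P4=4, P5=1, P6=1)
step 3: fire T4:  (P0=3, P1=1, P2=1, P3=4, P4=4, P5=1, P6=1) → (P0=5, P1=0, P2=1, P3=7, P4=4, P5=1, P6=1)
step 4: fire T5:  (P0=5, P1=0, P2=1, P3=7, P4=4, P5=1, P6=1) → (P0=4, P1=0, P2=4, P3=6, P4=4, P5=1, P6=1)
step 5: fire T5:  (P0=4, P1=0, P2=4, P3=6, P4=4, P5=1, P6=1) → (P0=3, P1=0, P2=7, P3=5, P4=4, P5=1, P6=1)
step 6: fire T5:  (P0=3, P1=0, P2=7, P3=5, P4=4, P5=1, P6=1) → (P0=2, P1=0, P2=10, P3=4, P4=4, P5=1, P6=1)
step 7: fire T5:  (P0=2, P1=0, P2=10, P3=4, P4=4, P5=1, P6=1) → (P0=1, P1=0, P2=13, P3=3, P4=4, P5=1, P6=1)

(P0=1, P1=0, P2=13, P3=3, P4=4, P5=1, P6=1)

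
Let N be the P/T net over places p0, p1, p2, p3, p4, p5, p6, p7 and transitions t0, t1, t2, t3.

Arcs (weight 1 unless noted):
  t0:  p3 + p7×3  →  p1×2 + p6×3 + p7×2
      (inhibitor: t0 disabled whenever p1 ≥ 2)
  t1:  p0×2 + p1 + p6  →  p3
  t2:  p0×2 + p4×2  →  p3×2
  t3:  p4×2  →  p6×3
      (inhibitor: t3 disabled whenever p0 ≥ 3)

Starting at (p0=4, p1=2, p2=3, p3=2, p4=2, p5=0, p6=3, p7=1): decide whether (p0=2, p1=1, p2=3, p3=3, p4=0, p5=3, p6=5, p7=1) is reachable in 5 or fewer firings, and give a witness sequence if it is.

depth 0: 1 marking
depth 1: 3 markings reached so far
depth 2: 6 markings reached so far
depth 3: 7 markings reached so far
depth 4: 7 markings reached so far
(frontier empty at depth 4; search complete)
target is not among the 7 markings reachable within 5 steps

NO — not reachable within 5 firings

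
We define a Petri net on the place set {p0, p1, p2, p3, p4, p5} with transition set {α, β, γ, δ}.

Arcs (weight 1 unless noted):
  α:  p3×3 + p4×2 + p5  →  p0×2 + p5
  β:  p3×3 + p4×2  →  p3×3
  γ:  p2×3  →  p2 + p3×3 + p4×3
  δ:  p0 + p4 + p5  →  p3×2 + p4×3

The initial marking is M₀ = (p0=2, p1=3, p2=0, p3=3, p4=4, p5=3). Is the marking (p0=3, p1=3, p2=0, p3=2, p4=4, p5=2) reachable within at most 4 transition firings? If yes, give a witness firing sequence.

step 1: fire α:  (p0=2, p1=3, p2=0, p3=3, p4=4, p5=3) → (p0=4, p1=3, p2=0, p3=0, p4=2, p5=3)
step 2: fire δ:  (p0=4, p1=3, p2=0, p3=0, p4=2, p5=3) → (p0=3, p1=3, p2=0, p3=2, p4=4, p5=2)

YES — reachable via ⟨α, δ⟩ (2 firings)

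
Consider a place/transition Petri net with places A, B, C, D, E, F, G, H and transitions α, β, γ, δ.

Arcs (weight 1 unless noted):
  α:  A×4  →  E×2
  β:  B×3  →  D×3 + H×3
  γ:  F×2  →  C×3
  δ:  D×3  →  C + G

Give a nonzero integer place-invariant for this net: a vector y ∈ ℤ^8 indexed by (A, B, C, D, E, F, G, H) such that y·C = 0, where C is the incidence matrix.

Incidence matrix C (rows=places, cols=transitions):
        α    β    γ    δ
    A  -4    0    0    0
    B   0   -3    0    0
    C   0    0    3    1
    D   0    3    0   -3
    E   2    0    0    0
    F   0    0   -2    0
    G   0    0    0    1
    H   0    3    0    0

Candidate y = [1, 0, 0, 0, 2, 0, 0, 0]; check y·C column-wise:
  col α: 1·-4 + 2·2 = 0
  col β: 1·0 + 0·-3 + 0·3 + 2·0 + 0·3 = 0
  col γ: 1·0 + 0·3 + 2·0 + 0·-2 = 0
  col δ: 1·0 + 0·1 + 0·-3 + 2·0 + 0·1 = 0

y = (A:1, B:0, C:0, D:0, E:2, F:0, G:0, H:0)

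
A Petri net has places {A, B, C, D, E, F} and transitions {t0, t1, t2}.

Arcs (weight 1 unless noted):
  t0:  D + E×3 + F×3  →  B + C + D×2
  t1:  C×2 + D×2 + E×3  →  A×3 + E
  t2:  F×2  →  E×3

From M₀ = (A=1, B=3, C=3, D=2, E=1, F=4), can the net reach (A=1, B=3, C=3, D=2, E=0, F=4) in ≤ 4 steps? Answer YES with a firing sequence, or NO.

depth 0: 1 marking
depth 1: 2 markings reached so far
depth 2: 4 markings reached so far
depth 3: 5 markings reached so far
depth 4: 5 markings reached so far
(frontier empty at depth 4; search complete)
target is not among the 5 markings reachable within 4 steps

NO — not reachable within 4 firings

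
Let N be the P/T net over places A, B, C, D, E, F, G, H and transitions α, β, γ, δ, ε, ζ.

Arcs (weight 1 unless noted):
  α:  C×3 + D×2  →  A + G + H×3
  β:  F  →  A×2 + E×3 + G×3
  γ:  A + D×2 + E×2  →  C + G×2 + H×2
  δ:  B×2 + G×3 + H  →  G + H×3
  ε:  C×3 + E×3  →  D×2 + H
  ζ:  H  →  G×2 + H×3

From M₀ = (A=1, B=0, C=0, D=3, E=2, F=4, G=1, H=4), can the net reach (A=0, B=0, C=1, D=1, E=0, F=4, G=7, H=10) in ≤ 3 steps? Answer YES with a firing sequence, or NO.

step 1: fire γ:  (A=1, B=0, C=0, D=3, E=2, F=4, G=1, H=4) → (A=0, B=0, C=1, D=1, E=0, F=4, G=3, H=6)
step 2: fire ζ:  (A=0, B=0, C=1, D=1, E=0, F=4, G=3, H=6) → (A=0, B=0, C=1, D=1, E=0, F=4, G=5, H=8)
step 3: fire ζ:  (A=0, B=0, C=1, D=1, E=0, F=4, G=5, H=8) → (A=0, B=0, C=1, D=1, E=0, F=4, G=7, H=10)

YES — reachable via ⟨γ, ζ, ζ⟩ (3 firings)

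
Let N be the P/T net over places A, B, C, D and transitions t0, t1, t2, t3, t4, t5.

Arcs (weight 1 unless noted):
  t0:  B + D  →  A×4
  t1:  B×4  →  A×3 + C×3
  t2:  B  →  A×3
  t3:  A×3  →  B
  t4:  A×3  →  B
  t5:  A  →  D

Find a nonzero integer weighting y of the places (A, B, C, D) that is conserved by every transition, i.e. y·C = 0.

Incidence matrix C (rows=places, cols=transitions):
       t0   t1   t2   t3   t4   t5
    A   4    3    3   -3   -3   -1
    B  -1   -4   -1    1    1    0
    C   0    3    0    0    0    0
    D  -1    0    0    0    0    1

Candidate y = [1, 3, 3, 1]; check y·C column-wise:
  col t0: 1·4 + 3·-1 + 3·0 + 1·-1 = 0
  col t1: 1·3 + 3·-4 + 3·3 + 1·0 = 0
  col t2: 1·3 + 3·-1 + 3·0 + 1·0 = 0
  col t3: 1·-3 + 3·1 + 3·0 + 1·0 = 0
  col t4: 1·-3 + 3·1 + 3·0 + 1·0 = 0
  col t5: 1·-1 + 3·0 + 3·0 + 1·1 = 0

y = (A:1, B:3, C:3, D:1)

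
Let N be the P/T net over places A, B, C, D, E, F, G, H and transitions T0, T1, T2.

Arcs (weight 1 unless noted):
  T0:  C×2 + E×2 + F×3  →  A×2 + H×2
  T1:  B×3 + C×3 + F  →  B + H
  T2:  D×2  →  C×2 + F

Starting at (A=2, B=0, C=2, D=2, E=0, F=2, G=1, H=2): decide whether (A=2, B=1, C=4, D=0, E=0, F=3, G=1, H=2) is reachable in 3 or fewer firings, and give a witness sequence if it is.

NO — not reachable within 3 firings

depth 0: 1 marking
depth 1: 2 markings reached so far
depth 2: 2 markings reached so far
(frontier empty at depth 2; search complete)
target is not among the 2 markings reachable within 3 steps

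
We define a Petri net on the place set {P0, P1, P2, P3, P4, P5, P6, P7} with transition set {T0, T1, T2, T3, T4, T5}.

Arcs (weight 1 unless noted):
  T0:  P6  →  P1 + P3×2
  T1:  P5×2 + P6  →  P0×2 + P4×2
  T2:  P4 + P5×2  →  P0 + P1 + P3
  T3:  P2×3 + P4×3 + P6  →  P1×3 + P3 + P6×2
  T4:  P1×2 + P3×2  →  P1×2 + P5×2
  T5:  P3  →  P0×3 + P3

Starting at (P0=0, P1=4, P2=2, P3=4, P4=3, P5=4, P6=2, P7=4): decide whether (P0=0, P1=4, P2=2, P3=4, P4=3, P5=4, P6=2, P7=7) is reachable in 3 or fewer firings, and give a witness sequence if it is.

NO — not reachable within 3 firings

depth 0: 1 marking
depth 1: 6 markings reached so far
depth 2: 21 markings reached so far
depth 3: 48 markings reached so far
target is not among the 48 markings reachable within 3 steps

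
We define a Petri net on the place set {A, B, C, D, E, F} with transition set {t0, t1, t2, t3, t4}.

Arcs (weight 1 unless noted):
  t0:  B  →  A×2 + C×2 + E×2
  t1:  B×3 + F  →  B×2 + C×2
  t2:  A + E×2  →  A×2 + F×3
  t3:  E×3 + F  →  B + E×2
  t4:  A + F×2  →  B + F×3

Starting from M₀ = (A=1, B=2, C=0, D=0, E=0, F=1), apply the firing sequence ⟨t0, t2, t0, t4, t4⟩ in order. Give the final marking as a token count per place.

step 1: fire t0:  (A=1, B=2, C=0, D=0, E=0, F=1) → (A=3, B=1, C=2, D=0, E=2, F=1)
step 2: fire t2:  (A=3, B=1, C=2, D=0, E=2, F=1) → (A=4, B=1, C=2, D=0, E=0, F=4)
step 3: fire t0:  (A=4, B=1, C=2, D=0, E=0, F=4) → (A=6, B=0, C=4, D=0, E=2, F=4)
step 4: fire t4:  (A=6, B=0, C=4, D=0, E=2, F=4) → (A=5, B=1, C=4, D=0, E=2, F=5)
step 5: fire t4:  (A=5, B=1, C=4, D=0, E=2, F=5) → (A=4, B=2, C=4, D=0, E=2, F=6)

(A=4, B=2, C=4, D=0, E=2, F=6)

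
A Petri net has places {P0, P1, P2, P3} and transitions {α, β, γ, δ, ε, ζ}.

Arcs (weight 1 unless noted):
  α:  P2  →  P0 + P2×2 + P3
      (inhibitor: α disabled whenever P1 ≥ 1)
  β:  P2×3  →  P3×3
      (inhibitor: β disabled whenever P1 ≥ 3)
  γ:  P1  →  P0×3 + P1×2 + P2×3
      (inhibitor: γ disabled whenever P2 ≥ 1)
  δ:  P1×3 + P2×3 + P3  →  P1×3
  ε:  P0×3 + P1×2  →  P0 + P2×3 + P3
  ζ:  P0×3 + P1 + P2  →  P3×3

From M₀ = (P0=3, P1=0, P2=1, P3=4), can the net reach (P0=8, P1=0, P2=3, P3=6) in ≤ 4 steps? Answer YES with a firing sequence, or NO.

NO — not reachable within 4 firings

depth 0: 1 marking
depth 1: 2 markings reached so far
depth 2: 3 markings reached so far
depth 3: 5 markings reached so far
depth 4: 7 markings reached so far
target is not among the 7 markings reachable within 4 steps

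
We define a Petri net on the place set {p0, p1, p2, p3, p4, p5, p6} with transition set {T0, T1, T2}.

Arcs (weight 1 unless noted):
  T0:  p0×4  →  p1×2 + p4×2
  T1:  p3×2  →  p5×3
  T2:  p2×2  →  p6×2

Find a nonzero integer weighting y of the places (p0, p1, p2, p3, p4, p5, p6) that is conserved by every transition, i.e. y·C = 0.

Incidence matrix C (rows=places, cols=transitions):
       T0   T1   T2
   p0  -4    0    0
   p1   2    0    0
   p2   0    0   -2
   p3   0   -2    0
   p4   2    0    0
   p5   0    3    0
   p6   0    0    2

Candidate y = [1, 2, 0, 0, 0, 0, 0]; check y·C column-wise:
  col T0: 1·-4 + 2·2 + 0·2 = 0
  col T1: 1·0 + 2·0 + 0·-2 + 0·3 = 0
  col T2: 1·0 + 2·0 + 0·-2 + 0·2 = 0

y = (p0:1, p1:2, p2:0, p3:0, p4:0, p5:0, p6:0)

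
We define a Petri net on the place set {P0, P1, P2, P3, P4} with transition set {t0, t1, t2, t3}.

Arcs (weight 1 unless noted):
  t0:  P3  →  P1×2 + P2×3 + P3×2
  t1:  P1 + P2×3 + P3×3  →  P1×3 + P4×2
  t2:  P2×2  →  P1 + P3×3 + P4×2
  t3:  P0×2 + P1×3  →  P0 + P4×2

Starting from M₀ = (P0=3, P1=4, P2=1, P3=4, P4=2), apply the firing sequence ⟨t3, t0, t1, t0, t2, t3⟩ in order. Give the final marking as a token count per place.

(P0=1, P1=5, P2=2, P3=6, P4=10)

step 1: fire t3:  (P0=3, P1=4, P2=1, P3=4, P4=2) → (P0=2, P1=1, P2=1, P3=4, P4=4)
step 2: fire t0:  (P0=2, P1=1, P2=1, P3=4, P4=4) → (P0=2, P1=3, P2=4, P3=5, P4=4)
step 3: fire t1:  (P0=2, P1=3, P2=4, P3=5, P4=4) → (P0=2, P1=5, P2=1, P3=2, P4=6)
step 4: fire t0:  (P0=2, P1=5, P2=1, P3=2, P4=6) → (P0=2, P1=7, P2=4, P3=3, P4=6)
step 5: fire t2:  (P0=2, P1=7, P2=4, P3=3, P4=6) → (P0=2, P1=8, P2=2, P3=6, P4=8)
step 6: fire t3:  (P0=2, P1=8, P2=2, P3=6, P4=8) → (P0=1, P1=5, P2=2, P3=6, P4=10)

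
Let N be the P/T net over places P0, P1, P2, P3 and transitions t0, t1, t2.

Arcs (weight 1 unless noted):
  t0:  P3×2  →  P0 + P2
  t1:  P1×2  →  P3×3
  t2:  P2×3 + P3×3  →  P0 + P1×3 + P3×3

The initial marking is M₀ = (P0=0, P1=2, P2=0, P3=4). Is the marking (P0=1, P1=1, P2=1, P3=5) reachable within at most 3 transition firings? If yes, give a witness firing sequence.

depth 0: 1 marking
depth 1: 3 markings reached so far
depth 2: 5 markings reached so far
depth 3: 6 markings reached so far
target is not among the 6 markings reachable within 3 steps

NO — not reachable within 3 firings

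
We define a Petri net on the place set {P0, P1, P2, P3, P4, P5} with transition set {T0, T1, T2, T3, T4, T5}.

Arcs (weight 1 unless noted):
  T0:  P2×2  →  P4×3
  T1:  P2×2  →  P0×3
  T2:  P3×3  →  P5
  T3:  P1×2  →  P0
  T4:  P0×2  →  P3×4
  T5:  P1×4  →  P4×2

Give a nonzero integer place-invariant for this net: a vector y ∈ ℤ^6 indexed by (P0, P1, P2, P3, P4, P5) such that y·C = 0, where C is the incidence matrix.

y = (P0:2, P1:1, P2:3, P3:1, P4:2, P5:3)

Incidence matrix C (rows=places, cols=transitions):
       T0   T1   T2   T3   T4   T5
   P0   0    3    0    1   -2    0
   P1   0    0    0   -2    0   -4
   P2  -2   -2    0    0    0    0
   P3   0    0   -3    0    4    0
   P4   3    0    0    0    0    2
   P5   0    0    1    0    0    0

Candidate y = [2, 1, 3, 1, 2, 3]; check y·C column-wise:
  col T0: 2·0 + 1·0 + 3·-2 + 1·0 + 2·3 + 3·0 = 0
  col T1: 2·3 + 1·0 + 3·-2 + 1·0 + 2·0 + 3·0 = 0
  col T2: 2·0 + 1·0 + 3·0 + 1·-3 + 2·0 + 3·1 = 0
  col T3: 2·1 + 1·-2 + 3·0 + 1·0 + 2·0 + 3·0 = 0
  col T4: 2·-2 + 1·0 + 3·0 + 1·4 + 2·0 + 3·0 = 0
  col T5: 2·0 + 1·-4 + 3·0 + 1·0 + 2·2 + 3·0 = 0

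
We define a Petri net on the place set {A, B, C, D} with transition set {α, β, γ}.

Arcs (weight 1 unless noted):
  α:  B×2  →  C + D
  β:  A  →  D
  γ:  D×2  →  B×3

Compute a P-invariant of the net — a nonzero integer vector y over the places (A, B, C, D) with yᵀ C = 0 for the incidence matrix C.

Incidence matrix C (rows=places, cols=transitions):
        α    β    γ
    A   0   -1    0
    B  -2    0    3
    C   1    0    0
    D   1    1   -2

Candidate y = [3, 2, 1, 3]; check y·C column-wise:
  col α: 3·0 + 2·-2 + 1·1 + 3·1 = 0
  col β: 3·-1 + 2·0 + 1·0 + 3·1 = 0
  col γ: 3·0 + 2·3 + 1·0 + 3·-2 = 0

y = (A:3, B:2, C:1, D:3)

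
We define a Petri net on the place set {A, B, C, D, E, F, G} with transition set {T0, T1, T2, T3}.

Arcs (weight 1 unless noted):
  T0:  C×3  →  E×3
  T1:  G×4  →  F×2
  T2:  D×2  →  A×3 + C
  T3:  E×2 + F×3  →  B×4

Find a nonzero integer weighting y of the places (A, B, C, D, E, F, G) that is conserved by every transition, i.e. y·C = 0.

y = (A:2, B:0, C:0, D:3, E:0, F:0, G:0)

Incidence matrix C (rows=places, cols=transitions):
       T0   T1   T2   T3
    A   0    0    3    0
    B   0    0    0    4
    C  -3    0    1    0
    D   0    0   -2    0
    E   3    0    0   -2
    F   0    2    0   -3
    G   0   -4    0    0

Candidate y = [2, 0, 0, 3, 0, 0, 0]; check y·C column-wise:
  col T0: 2·0 + 0·-3 + 3·0 + 0·3 = 0
  col T1: 2·0 + 3·0 + 0·2 + 0·-4 = 0
  col T2: 2·3 + 0·1 + 3·-2 = 0
  col T3: 2·0 + 0·4 + 3·0 + 0·-2 + 0·-3 = 0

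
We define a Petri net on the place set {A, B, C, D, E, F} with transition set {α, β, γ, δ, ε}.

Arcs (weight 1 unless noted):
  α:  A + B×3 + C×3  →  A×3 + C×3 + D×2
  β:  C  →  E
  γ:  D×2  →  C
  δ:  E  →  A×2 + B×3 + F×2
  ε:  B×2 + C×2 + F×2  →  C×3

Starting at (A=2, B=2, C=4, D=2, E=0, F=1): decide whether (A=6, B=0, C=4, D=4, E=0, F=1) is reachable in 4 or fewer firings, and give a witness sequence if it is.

step 1: fire β:  (A=2, B=2, C=4, D=2, E=0, F=1) → (A=2, B=2, C=3, D=2, E=1, F=1)
step 2: fire δ:  (A=2, B=2, C=3, D=2, E=1, F=1) → (A=4, B=5, C=3, D=2, E=0, F=3)
step 3: fire α:  (A=4, B=5, C=3, D=2, E=0, F=3) → (A=6, B=2, C=3, D=4, E=0, F=3)
step 4: fire ε:  (A=6, B=2, C=3, D=4, E=0, F=3) → (A=6, B=0, C=4, D=4, E=0, F=1)

YES — reachable via ⟨β, δ, α, ε⟩ (4 firings)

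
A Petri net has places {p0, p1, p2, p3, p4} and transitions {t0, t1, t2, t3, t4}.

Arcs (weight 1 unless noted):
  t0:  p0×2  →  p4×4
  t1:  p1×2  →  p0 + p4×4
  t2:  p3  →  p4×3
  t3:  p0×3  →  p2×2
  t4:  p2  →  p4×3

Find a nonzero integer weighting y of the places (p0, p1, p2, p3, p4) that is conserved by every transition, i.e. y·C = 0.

y = (p0:2, p1:3, p2:3, p3:3, p4:1)

Incidence matrix C (rows=places, cols=transitions):
       t0   t1   t2   t3   t4
   p0  -2    1    0   -3    0
   p1   0   -2    0    0    0
   p2   0    0    0    2   -1
   p3   0    0   -1    0    0
   p4   4    4    3    0    3

Candidate y = [2, 3, 3, 3, 1]; check y·C column-wise:
  col t0: 2·-2 + 3·0 + 3·0 + 3·0 + 1·4 = 0
  col t1: 2·1 + 3·-2 + 3·0 + 3·0 + 1·4 = 0
  col t2: 2·0 + 3·0 + 3·0 + 3·-1 + 1·3 = 0
  col t3: 2·-3 + 3·0 + 3·2 + 3·0 + 1·0 = 0
  col t4: 2·0 + 3·0 + 3·-1 + 3·0 + 1·3 = 0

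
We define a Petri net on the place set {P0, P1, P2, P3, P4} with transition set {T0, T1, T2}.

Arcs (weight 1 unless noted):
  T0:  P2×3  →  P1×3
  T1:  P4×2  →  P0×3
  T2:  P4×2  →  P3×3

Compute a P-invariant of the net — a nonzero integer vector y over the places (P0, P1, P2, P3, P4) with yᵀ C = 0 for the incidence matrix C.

y = (P0:0, P1:1, P2:1, P3:0, P4:0)

Incidence matrix C (rows=places, cols=transitions):
       T0   T1   T2
   P0   0    3    0
   P1   3    0    0
   P2  -3    0    0
   P3   0    0    3
   P4   0   -2   -2

Candidate y = [0, 1, 1, 0, 0]; check y·C column-wise:
  col T0: 1·3 + 1·-3 = 0
  col T1: 0·3 + 1·0 + 1·0 + 0·-2 = 0
  col T2: 1·0 + 1·0 + 0·3 + 0·-2 = 0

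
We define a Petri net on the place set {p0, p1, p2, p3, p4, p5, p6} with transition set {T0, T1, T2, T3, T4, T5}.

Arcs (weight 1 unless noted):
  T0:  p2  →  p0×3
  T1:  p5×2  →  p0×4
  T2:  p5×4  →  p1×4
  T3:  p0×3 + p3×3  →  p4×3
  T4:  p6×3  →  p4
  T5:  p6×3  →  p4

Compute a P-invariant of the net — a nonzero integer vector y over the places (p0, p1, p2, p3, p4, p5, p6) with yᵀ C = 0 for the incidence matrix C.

y = (p0:1, p1:2, p2:3, p3:-1, p4:0, p5:2, p6:0)

Incidence matrix C (rows=places, cols=transitions):
       T0   T1   T2   T3   T4   T5
   p0   3    4    0   -3    0    0
   p1   0    0    4    0    0    0
   p2  -1    0    0    0    0    0
   p3   0    0    0   -3    0    0
   p4   0    0    0    3    1    1
   p5   0   -2   -4    0    0    0
   p6   0    0    0    0   -3   -3

Candidate y = [1, 2, 3, -1, 0, 2, 0]; check y·C column-wise:
  col T0: 1·3 + 2·0 + 3·-1 + -1·0 + 2·0 = 0
  col T1: 1·4 + 2·0 + 3·0 + -1·0 + 2·-2 = 0
  col T2: 1·0 + 2·4 + 3·0 + -1·0 + 2·-4 = 0
  col T3: 1·-3 + 2·0 + 3·0 + -1·-3 + 0·3 + 2·0 = 0
  col T4: 1·0 + 2·0 + 3·0 + -1·0 + 0·1 + 2·0 + 0·-3 = 0
  col T5: 1·0 + 2·0 + 3·0 + -1·0 + 0·1 + 2·0 + 0·-3 = 0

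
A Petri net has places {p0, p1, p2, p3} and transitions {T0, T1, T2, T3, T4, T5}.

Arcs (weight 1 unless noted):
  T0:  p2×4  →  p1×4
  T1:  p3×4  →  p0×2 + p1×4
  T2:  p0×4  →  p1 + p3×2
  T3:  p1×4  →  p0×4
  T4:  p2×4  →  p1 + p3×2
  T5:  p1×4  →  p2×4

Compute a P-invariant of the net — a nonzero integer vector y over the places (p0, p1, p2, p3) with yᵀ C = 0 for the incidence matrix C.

y = (p0:2, p1:2, p2:2, p3:3)

Incidence matrix C (rows=places, cols=transitions):
       T0   T1   T2   T3   T4   T5
   p0   0    2   -4    4    0    0
   p1   4    4    1   -4    1   -4
   p2  -4    0    0    0   -4    4
   p3   0   -4    2    0    2    0

Candidate y = [2, 2, 2, 3]; check y·C column-wise:
  col T0: 2·0 + 2·4 + 2·-4 + 3·0 = 0
  col T1: 2·2 + 2·4 + 2·0 + 3·-4 = 0
  col T2: 2·-4 + 2·1 + 2·0 + 3·2 = 0
  col T3: 2·4 + 2·-4 + 2·0 + 3·0 = 0
  col T4: 2·0 + 2·1 + 2·-4 + 3·2 = 0
  col T5: 2·0 + 2·-4 + 2·4 + 3·0 = 0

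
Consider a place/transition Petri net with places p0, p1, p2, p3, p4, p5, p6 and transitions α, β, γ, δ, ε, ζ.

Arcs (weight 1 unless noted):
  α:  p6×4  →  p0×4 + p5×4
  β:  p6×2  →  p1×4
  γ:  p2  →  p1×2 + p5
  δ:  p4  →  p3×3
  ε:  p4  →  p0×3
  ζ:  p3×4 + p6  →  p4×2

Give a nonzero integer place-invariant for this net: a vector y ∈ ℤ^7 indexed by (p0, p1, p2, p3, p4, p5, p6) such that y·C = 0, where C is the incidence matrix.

y = (p0:1, p1:1, p2:3, p3:1, p4:3, p5:1, p6:2)

Incidence matrix C (rows=places, cols=transitions):
        α    β    γ    δ    ε    ζ
   p0   4    0    0    0    3    0
   p1   0    4    2    0    0    0
   p2   0    0   -1    0    0    0
   p3   0    0    0    3    0   -4
   p4   0    0    0   -1   -1    2
   p5   4    0    1    0    0    0
   p6  -4   -2    0    0    0   -1

Candidate y = [1, 1, 3, 1, 3, 1, 2]; check y·C column-wise:
  col α: 1·4 + 1·0 + 3·0 + 1·0 + 3·0 + 1·4 + 2·-4 = 0
  col β: 1·0 + 1·4 + 3·0 + 1·0 + 3·0 + 1·0 + 2·-2 = 0
  col γ: 1·0 + 1·2 + 3·-1 + 1·0 + 3·0 + 1·1 + 2·0 = 0
  col δ: 1·0 + 1·0 + 3·0 + 1·3 + 3·-1 + 1·0 + 2·0 = 0
  col ε: 1·3 + 1·0 + 3·0 + 1·0 + 3·-1 + 1·0 + 2·0 = 0
  col ζ: 1·0 + 1·0 + 3·0 + 1·-4 + 3·2 + 1·0 + 2·-1 = 0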